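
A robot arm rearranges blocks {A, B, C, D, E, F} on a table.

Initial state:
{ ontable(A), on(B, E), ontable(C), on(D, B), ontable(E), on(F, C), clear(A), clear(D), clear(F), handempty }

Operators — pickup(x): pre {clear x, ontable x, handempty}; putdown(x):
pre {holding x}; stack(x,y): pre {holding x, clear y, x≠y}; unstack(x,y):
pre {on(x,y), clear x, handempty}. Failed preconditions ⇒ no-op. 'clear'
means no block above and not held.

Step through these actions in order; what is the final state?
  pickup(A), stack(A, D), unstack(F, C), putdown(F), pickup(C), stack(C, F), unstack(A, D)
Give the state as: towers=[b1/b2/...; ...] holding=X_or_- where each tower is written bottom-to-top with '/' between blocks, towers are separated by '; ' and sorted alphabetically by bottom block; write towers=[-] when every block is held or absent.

step 1 (pickup(A)): towers=[C/F; E/B/D] holding=A
step 2 (stack(A, D)): towers=[C/F; E/B/D/A] holding=-
step 3 (unstack(F, C)): towers=[C; E/B/D/A] holding=F
step 4 (putdown(F)): towers=[C; E/B/D/A; F] holding=-
step 5 (pickup(C)): towers=[E/B/D/A; F] holding=C
step 6 (stack(C, F)): towers=[E/B/D/A; F/C] holding=-
step 7 (unstack(A, D)): towers=[E/B/D; F/C] holding=A

towers=[E/B/D; F/C] holding=A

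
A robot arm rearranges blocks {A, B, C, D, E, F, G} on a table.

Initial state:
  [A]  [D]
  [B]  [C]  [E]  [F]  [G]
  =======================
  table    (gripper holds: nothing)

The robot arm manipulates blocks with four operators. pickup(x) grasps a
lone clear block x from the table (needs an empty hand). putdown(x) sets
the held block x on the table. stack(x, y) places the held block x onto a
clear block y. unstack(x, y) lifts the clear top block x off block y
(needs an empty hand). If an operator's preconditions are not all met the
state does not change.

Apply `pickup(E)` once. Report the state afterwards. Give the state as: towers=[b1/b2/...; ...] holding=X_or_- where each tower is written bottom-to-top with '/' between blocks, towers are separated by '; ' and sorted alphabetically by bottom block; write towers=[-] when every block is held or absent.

before: towers=[B/A; C/D; E; F; G] holding=-
pre[pickup(E)]: clear(E) ✓, ontable(E) ✓, handempty ✓
all met → apply pickup(E)
after:  towers=[B/A; C/D; F; G] holding=E

towers=[B/A; C/D; F; G] holding=E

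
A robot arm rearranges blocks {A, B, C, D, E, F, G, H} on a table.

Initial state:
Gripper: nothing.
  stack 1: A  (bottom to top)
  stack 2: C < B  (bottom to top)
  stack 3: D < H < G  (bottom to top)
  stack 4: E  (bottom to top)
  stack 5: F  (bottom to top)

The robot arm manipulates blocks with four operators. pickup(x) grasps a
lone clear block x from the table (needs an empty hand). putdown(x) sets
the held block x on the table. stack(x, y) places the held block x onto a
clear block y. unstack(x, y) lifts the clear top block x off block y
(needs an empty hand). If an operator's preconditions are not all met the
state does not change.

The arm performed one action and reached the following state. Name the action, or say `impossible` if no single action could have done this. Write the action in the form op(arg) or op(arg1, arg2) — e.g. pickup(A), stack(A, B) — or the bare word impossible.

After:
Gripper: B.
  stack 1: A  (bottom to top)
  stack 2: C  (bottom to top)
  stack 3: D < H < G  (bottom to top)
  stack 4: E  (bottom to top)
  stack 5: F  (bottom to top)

target: towers=[A; C; D/H/G; E; F] holding=B
     unstack(G, H) → towers=[A; C/B; D/H; E; F] holding=G
         pickup(A) → towers=[C/B; D/H/G; E; F] holding=A
         pickup(E) → towers=[A; C/B; D/H/G; F] holding=E
     unstack(B, C) → towers=[A; C; D/H/G; E; F] holding=B  ← match
         pickup(F) → towers=[A; C/B; D/H/G; E] holding=F

unstack(B, C)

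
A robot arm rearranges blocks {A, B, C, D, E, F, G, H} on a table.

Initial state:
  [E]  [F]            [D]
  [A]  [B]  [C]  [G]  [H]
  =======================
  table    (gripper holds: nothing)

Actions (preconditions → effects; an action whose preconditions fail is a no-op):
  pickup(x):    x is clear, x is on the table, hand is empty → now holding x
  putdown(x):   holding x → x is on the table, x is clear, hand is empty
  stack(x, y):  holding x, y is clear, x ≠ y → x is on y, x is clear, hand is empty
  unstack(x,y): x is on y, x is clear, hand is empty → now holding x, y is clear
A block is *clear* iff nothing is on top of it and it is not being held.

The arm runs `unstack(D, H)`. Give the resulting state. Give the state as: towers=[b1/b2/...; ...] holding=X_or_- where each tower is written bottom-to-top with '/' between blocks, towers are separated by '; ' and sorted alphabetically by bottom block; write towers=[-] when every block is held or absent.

towers=[A/E; B/F; C; G; H] holding=D

before: towers=[A/E; B/F; C; G; H/D] holding=-
pre[unstack(D, H)]: on(D,H) yes, clear(D) yes, handempty yes
all met → apply unstack(D, H)
after:  towers=[A/E; B/F; C; G; H] holding=D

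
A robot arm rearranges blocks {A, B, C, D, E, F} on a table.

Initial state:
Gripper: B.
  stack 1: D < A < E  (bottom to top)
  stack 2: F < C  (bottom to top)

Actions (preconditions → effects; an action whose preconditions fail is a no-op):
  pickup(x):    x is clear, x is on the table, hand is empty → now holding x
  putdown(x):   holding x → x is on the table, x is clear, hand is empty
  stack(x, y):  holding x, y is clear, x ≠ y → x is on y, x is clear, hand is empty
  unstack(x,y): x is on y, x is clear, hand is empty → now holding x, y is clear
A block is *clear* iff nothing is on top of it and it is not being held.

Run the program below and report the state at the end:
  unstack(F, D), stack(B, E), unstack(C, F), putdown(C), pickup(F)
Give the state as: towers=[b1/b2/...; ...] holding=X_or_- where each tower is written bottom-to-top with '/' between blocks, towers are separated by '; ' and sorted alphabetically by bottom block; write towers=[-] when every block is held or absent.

step 1 (unstack(F, D)) [no-op]: towers=[D/A/E; F/C] holding=B
step 2 (stack(B, E)): towers=[D/A/E/B; F/C] holding=-
step 3 (unstack(C, F)): towers=[D/A/E/B; F] holding=C
step 4 (putdown(C)): towers=[C; D/A/E/B; F] holding=-
step 5 (pickup(F)): towers=[C; D/A/E/B] holding=F

towers=[C; D/A/E/B] holding=F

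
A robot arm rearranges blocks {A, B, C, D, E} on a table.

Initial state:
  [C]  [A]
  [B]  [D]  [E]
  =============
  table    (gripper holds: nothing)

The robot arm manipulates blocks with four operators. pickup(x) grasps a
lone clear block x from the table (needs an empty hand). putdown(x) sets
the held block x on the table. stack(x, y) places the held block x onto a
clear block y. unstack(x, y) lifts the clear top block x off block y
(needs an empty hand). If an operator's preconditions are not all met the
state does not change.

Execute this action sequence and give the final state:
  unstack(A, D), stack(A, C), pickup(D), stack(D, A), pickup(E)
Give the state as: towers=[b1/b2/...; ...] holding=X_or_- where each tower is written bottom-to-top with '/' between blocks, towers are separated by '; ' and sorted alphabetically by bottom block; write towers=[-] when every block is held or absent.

towers=[B/C/A/D] holding=E

step 1 (unstack(A, D)): towers=[B/C; D; E] holding=A
step 2 (stack(A, C)): towers=[B/C/A; D; E] holding=-
step 3 (pickup(D)): towers=[B/C/A; E] holding=D
step 4 (stack(D, A)): towers=[B/C/A/D; E] holding=-
step 5 (pickup(E)): towers=[B/C/A/D] holding=E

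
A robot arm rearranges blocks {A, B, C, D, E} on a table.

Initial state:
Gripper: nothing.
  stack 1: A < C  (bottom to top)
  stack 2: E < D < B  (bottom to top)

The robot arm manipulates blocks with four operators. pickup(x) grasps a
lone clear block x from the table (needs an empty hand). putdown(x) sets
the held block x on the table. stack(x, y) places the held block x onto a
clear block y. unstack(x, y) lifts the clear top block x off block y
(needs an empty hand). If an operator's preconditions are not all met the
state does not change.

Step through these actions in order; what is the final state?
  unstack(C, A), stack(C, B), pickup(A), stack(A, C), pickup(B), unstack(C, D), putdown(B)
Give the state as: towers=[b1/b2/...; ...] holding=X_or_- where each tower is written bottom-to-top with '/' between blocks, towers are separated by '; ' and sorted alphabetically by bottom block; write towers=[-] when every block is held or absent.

step 1 (unstack(C, A)): towers=[A; E/D/B] holding=C
step 2 (stack(C, B)): towers=[A; E/D/B/C] holding=-
step 3 (pickup(A)): towers=[E/D/B/C] holding=A
step 4 (stack(A, C)): towers=[E/D/B/C/A] holding=-
step 5 (pickup(B)) [no-op]: towers=[E/D/B/C/A] holding=-
step 6 (unstack(C, D)) [no-op]: towers=[E/D/B/C/A] holding=-
step 7 (putdown(B)) [no-op]: towers=[E/D/B/C/A] holding=-

towers=[E/D/B/C/A] holding=-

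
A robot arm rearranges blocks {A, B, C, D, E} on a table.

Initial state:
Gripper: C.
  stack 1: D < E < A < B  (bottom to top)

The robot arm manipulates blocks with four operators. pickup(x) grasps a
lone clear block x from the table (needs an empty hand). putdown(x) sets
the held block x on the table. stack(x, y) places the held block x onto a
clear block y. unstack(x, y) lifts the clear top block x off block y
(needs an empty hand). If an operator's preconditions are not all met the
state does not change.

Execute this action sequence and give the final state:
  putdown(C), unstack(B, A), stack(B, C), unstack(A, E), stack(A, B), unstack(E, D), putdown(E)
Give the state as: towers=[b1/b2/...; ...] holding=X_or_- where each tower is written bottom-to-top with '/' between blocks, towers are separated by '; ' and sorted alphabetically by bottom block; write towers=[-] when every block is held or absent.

towers=[C/B/A; D; E] holding=-

step 1 (putdown(C)): towers=[C; D/E/A/B] holding=-
step 2 (unstack(B, A)): towers=[C; D/E/A] holding=B
step 3 (stack(B, C)): towers=[C/B; D/E/A] holding=-
step 4 (unstack(A, E)): towers=[C/B; D/E] holding=A
step 5 (stack(A, B)): towers=[C/B/A; D/E] holding=-
step 6 (unstack(E, D)): towers=[C/B/A; D] holding=E
step 7 (putdown(E)): towers=[C/B/A; D; E] holding=-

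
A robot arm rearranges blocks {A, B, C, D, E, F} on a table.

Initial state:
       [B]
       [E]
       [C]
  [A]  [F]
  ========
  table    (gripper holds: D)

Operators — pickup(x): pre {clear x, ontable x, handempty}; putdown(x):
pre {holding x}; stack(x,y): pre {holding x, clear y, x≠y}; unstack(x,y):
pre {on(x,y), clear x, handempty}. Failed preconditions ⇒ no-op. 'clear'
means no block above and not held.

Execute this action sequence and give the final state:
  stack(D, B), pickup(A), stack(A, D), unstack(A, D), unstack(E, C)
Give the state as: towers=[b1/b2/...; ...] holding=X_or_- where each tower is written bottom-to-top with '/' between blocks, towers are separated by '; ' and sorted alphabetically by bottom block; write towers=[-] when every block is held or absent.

step 1 (stack(D, B)): towers=[A; F/C/E/B/D] holding=-
step 2 (pickup(A)): towers=[F/C/E/B/D] holding=A
step 3 (stack(A, D)): towers=[F/C/E/B/D/A] holding=-
step 4 (unstack(A, D)): towers=[F/C/E/B/D] holding=A
step 5 (unstack(E, C)) [no-op]: towers=[F/C/E/B/D] holding=A

towers=[F/C/E/B/D] holding=A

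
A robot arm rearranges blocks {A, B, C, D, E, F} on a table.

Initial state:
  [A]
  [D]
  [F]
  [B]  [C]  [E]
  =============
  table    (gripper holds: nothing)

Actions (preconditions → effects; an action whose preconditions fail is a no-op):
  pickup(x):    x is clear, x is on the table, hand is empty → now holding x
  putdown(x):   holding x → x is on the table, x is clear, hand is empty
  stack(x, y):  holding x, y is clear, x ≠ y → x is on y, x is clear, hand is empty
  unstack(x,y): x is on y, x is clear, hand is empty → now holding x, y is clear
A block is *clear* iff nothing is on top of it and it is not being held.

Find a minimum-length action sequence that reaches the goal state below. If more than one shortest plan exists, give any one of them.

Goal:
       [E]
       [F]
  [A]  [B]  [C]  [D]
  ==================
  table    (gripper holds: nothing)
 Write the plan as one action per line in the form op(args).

step 1 (unstack(A, D)): towers=[B/F/D; C; E] holding=A
step 2 (putdown(A)): towers=[A; B/F/D; C; E] holding=-
step 3 (unstack(D, F)): towers=[A; B/F; C; E] holding=D
step 4 (putdown(D)): towers=[A; B/F; C; D; E] holding=-
step 5 (pickup(E)): towers=[A; B/F; C; D] holding=E
step 6 (stack(E, F)): towers=[A; B/F/E; C; D] holding=-
goal check: towers=[A; B/F/E; C; D] holding=- — reached (length 6, optimal by BFS)

unstack(A, D)
putdown(A)
unstack(D, F)
putdown(D)
pickup(E)
stack(E, F)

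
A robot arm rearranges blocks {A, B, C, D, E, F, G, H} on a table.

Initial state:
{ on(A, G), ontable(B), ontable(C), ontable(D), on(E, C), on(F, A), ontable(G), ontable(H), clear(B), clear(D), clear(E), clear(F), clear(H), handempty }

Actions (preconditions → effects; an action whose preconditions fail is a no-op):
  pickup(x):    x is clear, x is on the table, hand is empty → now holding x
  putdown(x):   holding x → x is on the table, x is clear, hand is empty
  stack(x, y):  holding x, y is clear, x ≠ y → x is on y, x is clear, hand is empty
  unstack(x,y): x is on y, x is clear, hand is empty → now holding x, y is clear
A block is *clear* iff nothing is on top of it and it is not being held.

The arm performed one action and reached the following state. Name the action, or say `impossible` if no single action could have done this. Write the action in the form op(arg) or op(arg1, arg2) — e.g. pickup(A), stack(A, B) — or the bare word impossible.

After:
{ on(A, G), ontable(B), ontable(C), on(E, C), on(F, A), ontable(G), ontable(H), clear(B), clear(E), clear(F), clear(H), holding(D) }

pickup(D)

target: towers=[B; C/E; G/A/F; H] holding=D
     unstack(E, C) → towers=[B; C; D; G/A/F; H] holding=E
         pickup(H) → towers=[B; C/E; D; G/A/F] holding=H
         pickup(B) → towers=[C/E; D; G/A/F; H] holding=B
     unstack(F, A) → towers=[B; C/E; D; G/A; H] holding=F
         pickup(D) → towers=[B; C/E; G/A/F; H] holding=D  ← match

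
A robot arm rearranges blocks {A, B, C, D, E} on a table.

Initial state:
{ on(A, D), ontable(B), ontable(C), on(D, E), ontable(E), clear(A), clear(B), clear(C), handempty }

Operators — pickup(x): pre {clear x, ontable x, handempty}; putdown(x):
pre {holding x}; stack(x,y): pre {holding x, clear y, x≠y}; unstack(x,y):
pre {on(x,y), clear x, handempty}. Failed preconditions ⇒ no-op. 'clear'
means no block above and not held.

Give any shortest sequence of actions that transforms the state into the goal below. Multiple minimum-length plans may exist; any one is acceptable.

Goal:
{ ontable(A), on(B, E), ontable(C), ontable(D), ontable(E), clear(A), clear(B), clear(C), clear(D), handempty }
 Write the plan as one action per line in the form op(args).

step 1 (unstack(A, D)): towers=[B; C; E/D] holding=A
step 2 (putdown(A)): towers=[A; B; C; E/D] holding=-
step 3 (unstack(D, E)): towers=[A; B; C; E] holding=D
step 4 (putdown(D)): towers=[A; B; C; D; E] holding=-
step 5 (pickup(B)): towers=[A; C; D; E] holding=B
step 6 (stack(B, E)): towers=[A; C; D; E/B] holding=-
goal check: towers=[A; C; D; E/B] holding=- — reached (length 6, optimal by BFS)

unstack(A, D)
putdown(A)
unstack(D, E)
putdown(D)
pickup(B)
stack(B, E)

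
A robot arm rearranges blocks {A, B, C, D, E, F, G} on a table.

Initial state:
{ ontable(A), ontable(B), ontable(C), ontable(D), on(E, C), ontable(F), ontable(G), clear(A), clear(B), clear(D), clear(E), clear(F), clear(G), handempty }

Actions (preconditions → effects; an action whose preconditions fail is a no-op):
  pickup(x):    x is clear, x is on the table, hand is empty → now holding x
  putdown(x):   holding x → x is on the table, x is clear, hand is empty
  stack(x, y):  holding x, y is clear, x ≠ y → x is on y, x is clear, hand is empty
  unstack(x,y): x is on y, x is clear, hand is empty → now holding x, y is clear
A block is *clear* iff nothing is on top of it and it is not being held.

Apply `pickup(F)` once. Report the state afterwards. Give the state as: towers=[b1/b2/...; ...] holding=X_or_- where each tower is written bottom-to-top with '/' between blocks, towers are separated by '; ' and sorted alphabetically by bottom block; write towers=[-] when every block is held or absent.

before: towers=[A; B; C/E; D; F; G] holding=-
pre[pickup(F)]: clear(F) ok, ontable(F) ok, handempty ok
all met → apply pickup(F)
after:  towers=[A; B; C/E; D; G] holding=F

towers=[A; B; C/E; D; G] holding=F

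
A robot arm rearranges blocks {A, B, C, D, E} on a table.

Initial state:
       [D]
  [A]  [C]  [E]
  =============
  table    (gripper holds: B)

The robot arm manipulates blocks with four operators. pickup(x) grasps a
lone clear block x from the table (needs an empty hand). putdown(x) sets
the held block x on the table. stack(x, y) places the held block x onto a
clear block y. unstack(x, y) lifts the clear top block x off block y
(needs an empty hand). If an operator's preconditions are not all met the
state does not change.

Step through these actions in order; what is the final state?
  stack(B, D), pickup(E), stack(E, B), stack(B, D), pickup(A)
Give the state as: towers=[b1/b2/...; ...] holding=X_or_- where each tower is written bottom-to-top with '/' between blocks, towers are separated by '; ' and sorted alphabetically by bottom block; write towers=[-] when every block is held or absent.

towers=[C/D/B/E] holding=A

step 1 (stack(B, D)): towers=[A; C/D/B; E] holding=-
step 2 (pickup(E)): towers=[A; C/D/B] holding=E
step 3 (stack(E, B)): towers=[A; C/D/B/E] holding=-
step 4 (stack(B, D)) [no-op]: towers=[A; C/D/B/E] holding=-
step 5 (pickup(A)): towers=[C/D/B/E] holding=A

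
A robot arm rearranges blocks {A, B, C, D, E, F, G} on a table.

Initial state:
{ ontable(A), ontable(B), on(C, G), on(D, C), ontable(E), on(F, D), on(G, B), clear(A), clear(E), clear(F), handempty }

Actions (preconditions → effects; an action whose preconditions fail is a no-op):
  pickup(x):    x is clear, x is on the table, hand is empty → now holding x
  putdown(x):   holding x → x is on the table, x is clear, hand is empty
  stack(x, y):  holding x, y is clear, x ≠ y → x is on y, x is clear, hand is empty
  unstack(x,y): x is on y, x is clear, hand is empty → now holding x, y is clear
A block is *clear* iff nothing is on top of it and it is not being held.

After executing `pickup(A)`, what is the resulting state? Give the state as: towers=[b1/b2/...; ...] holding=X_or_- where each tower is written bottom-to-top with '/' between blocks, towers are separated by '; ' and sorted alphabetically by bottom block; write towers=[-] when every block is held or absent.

before: towers=[A; B/G/C/D/F; E] holding=-
pre[pickup(A)]: clear(A) yes, ontable(A) yes, handempty yes
all met → apply pickup(A)
after:  towers=[B/G/C/D/F; E] holding=A

towers=[B/G/C/D/F; E] holding=A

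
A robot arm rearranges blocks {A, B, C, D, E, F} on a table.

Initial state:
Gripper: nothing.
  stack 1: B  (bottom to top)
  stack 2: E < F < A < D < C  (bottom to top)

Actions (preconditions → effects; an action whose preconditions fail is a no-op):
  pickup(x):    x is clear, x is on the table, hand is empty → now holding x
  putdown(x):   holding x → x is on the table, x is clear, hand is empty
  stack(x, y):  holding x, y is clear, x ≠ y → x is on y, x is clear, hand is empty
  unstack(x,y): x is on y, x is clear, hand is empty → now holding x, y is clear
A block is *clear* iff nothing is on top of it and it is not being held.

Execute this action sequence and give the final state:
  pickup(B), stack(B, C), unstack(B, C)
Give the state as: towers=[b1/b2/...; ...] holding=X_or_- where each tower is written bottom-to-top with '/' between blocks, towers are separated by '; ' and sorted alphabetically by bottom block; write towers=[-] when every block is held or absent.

towers=[E/F/A/D/C] holding=B

step 1 (pickup(B)): towers=[E/F/A/D/C] holding=B
step 2 (stack(B, C)): towers=[E/F/A/D/C/B] holding=-
step 3 (unstack(B, C)): towers=[E/F/A/D/C] holding=B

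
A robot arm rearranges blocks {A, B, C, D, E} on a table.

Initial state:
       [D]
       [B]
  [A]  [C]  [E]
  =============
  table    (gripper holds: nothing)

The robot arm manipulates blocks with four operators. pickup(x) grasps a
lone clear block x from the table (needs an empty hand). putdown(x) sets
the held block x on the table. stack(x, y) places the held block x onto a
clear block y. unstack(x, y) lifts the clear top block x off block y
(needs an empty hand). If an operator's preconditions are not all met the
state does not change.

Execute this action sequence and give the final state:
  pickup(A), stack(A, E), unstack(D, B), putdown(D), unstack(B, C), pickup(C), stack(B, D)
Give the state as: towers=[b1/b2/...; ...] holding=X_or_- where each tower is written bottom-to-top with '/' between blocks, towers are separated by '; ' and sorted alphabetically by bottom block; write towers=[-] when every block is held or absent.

towers=[C; D/B; E/A] holding=-

step 1 (pickup(A)): towers=[C/B/D; E] holding=A
step 2 (stack(A, E)): towers=[C/B/D; E/A] holding=-
step 3 (unstack(D, B)): towers=[C/B; E/A] holding=D
step 4 (putdown(D)): towers=[C/B; D; E/A] holding=-
step 5 (unstack(B, C)): towers=[C; D; E/A] holding=B
step 6 (pickup(C)) [no-op]: towers=[C; D; E/A] holding=B
step 7 (stack(B, D)): towers=[C; D/B; E/A] holding=-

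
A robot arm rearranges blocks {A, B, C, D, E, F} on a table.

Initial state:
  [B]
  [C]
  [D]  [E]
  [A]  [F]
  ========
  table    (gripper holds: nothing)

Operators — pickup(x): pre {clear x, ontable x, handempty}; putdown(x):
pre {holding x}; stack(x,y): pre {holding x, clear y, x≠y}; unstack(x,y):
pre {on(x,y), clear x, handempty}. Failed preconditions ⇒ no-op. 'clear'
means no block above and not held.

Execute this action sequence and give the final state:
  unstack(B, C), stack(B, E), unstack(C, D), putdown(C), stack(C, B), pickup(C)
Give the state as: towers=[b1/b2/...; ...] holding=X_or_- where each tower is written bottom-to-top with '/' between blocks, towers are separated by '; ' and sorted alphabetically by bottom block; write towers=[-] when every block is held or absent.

step 1 (unstack(B, C)): towers=[A/D/C; F/E] holding=B
step 2 (stack(B, E)): towers=[A/D/C; F/E/B] holding=-
step 3 (unstack(C, D)): towers=[A/D; F/E/B] holding=C
step 4 (putdown(C)): towers=[A/D; C; F/E/B] holding=-
step 5 (stack(C, B)) [no-op]: towers=[A/D; C; F/E/B] holding=-
step 6 (pickup(C)): towers=[A/D; F/E/B] holding=C

towers=[A/D; F/E/B] holding=C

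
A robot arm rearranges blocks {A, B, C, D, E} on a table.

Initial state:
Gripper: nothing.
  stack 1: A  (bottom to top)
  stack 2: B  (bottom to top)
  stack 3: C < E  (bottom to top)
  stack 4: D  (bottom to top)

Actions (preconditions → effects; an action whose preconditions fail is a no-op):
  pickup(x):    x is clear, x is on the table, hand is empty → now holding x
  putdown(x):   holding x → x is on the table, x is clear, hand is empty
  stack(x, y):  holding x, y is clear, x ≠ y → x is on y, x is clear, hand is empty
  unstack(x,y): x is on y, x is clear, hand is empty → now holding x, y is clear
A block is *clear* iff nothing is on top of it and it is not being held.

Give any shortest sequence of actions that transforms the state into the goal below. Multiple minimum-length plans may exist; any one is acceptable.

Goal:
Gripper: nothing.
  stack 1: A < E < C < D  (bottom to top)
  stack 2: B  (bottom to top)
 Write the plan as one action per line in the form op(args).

unstack(E, C)
stack(E, A)
pickup(C)
stack(C, E)
pickup(D)
stack(D, C)

step 1 (unstack(E, C)): towers=[A; B; C; D] holding=E
step 2 (stack(E, A)): towers=[A/E; B; C; D] holding=-
step 3 (pickup(C)): towers=[A/E; B; D] holding=C
step 4 (stack(C, E)): towers=[A/E/C; B; D] holding=-
step 5 (pickup(D)): towers=[A/E/C; B] holding=D
step 6 (stack(D, C)): towers=[A/E/C/D; B] holding=-
goal check: towers=[A/E/C/D; B] holding=- — reached (length 6, optimal by BFS)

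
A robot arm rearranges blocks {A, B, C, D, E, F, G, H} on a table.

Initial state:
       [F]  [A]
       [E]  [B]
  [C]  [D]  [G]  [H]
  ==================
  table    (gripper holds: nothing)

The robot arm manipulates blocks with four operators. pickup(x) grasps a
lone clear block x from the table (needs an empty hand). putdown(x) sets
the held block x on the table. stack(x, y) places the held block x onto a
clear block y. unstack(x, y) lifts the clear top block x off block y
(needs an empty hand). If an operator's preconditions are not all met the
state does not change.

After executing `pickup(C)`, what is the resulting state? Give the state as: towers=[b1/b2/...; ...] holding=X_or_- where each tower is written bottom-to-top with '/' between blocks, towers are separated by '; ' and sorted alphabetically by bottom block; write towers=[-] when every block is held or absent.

before: towers=[C; D/E/F; G/B/A; H] holding=-
pre[pickup(C)]: clear(C) ok, ontable(C) ok, handempty ok
all met → apply pickup(C)
after:  towers=[D/E/F; G/B/A; H] holding=C

towers=[D/E/F; G/B/A; H] holding=C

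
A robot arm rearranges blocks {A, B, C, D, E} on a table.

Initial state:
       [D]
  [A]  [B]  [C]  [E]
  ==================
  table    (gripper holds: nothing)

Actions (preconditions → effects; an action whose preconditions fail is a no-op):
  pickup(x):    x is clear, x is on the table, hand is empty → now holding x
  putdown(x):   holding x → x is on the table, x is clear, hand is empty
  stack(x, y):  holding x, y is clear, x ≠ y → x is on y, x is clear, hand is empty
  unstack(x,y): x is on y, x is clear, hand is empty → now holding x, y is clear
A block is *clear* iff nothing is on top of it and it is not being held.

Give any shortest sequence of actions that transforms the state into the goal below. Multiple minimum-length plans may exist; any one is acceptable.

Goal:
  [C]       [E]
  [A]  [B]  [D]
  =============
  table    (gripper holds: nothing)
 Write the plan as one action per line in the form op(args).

unstack(D, B)
putdown(D)
pickup(E)
stack(E, D)
pickup(C)
stack(C, A)

step 1 (unstack(D, B)): towers=[A; B; C; E] holding=D
step 2 (putdown(D)): towers=[A; B; C; D; E] holding=-
step 3 (pickup(E)): towers=[A; B; C; D] holding=E
step 4 (stack(E, D)): towers=[A; B; C; D/E] holding=-
step 5 (pickup(C)): towers=[A; B; D/E] holding=C
step 6 (stack(C, A)): towers=[A/C; B; D/E] holding=-
goal check: towers=[A/C; B; D/E] holding=- — reached (length 6, optimal by BFS)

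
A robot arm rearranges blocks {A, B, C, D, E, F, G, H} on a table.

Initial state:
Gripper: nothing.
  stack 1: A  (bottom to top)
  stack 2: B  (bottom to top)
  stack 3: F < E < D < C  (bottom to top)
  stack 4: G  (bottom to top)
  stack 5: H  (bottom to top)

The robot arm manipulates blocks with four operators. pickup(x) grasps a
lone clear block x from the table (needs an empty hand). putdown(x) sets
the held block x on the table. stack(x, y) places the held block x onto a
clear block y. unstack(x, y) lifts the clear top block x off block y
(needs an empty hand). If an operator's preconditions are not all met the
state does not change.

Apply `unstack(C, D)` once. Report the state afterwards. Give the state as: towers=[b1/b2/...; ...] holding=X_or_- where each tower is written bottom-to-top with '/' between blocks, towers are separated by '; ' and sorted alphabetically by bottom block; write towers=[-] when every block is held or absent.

towers=[A; B; F/E/D; G; H] holding=C

before: towers=[A; B; F/E/D/C; G; H] holding=-
pre[unstack(C, D)]: on(C,D) ✓, clear(C) ✓, handempty ✓
all met → apply unstack(C, D)
after:  towers=[A; B; F/E/D; G; H] holding=C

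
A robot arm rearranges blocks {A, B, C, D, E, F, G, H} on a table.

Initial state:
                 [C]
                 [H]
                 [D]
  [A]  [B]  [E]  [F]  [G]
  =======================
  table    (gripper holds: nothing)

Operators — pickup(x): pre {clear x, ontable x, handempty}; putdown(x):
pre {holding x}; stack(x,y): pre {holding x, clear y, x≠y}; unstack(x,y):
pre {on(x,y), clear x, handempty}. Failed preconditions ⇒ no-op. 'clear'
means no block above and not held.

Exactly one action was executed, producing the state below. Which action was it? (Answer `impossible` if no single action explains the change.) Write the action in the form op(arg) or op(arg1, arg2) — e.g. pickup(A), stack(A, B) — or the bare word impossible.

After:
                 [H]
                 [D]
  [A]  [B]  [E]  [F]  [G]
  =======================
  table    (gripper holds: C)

unstack(C, H)

target: towers=[A; B; E; F/D/H; G] holding=C
         pickup(G) → towers=[A; B; E; F/D/H/C] holding=G
         pickup(A) → towers=[B; E; F/D/H/C; G] holding=A
         pickup(E) → towers=[A; B; F/D/H/C; G] holding=E
         pickup(B) → towers=[A; E; F/D/H/C; G] holding=B
     unstack(C, H) → towers=[A; B; E; F/D/H; G] holding=C  ← match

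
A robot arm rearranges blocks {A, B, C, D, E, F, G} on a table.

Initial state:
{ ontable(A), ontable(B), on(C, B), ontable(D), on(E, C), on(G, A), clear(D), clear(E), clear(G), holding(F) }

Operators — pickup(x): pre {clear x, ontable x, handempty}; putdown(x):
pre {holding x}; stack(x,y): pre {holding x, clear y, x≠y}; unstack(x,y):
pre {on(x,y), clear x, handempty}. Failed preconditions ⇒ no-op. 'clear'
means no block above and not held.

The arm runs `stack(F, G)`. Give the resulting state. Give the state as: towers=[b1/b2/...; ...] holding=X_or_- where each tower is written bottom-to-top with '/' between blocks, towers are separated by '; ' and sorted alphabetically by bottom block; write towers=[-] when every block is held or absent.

before: towers=[A/G; B/C/E; D] holding=F
pre[stack(F, G)]: holding(F) ok, clear(G) ok, F≠G ok
all met → apply stack(F, G)
after:  towers=[A/G/F; B/C/E; D] holding=-

towers=[A/G/F; B/C/E; D] holding=-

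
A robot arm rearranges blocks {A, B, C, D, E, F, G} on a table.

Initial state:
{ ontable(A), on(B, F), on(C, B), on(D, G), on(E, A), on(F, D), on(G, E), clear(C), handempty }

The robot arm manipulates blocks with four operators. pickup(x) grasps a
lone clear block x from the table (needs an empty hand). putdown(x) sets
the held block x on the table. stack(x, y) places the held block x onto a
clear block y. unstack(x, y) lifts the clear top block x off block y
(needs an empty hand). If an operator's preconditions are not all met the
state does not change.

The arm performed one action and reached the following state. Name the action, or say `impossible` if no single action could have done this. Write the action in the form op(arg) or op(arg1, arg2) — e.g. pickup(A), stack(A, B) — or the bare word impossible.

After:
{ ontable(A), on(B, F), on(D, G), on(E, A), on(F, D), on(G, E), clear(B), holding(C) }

target: towers=[A/E/G/D/F/B] holding=C
     unstack(C, B) → towers=[A/E/G/D/F/B] holding=C  ← match

unstack(C, B)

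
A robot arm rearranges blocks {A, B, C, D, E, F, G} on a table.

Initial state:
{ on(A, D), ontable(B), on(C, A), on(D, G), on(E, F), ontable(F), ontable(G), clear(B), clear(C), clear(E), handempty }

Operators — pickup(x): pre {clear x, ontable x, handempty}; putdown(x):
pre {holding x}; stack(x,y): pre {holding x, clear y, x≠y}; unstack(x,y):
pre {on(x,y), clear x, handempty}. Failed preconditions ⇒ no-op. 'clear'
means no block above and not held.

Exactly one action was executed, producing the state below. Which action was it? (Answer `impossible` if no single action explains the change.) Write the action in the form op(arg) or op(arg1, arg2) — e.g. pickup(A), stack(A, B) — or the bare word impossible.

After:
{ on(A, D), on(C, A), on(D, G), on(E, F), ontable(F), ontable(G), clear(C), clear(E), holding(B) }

pickup(B)

target: towers=[F/E; G/D/A/C] holding=B
         pickup(B) → towers=[F/E; G/D/A/C] holding=B  ← match
     unstack(E, F) → towers=[B; F; G/D/A/C] holding=E
     unstack(C, A) → towers=[B; F/E; G/D/A] holding=C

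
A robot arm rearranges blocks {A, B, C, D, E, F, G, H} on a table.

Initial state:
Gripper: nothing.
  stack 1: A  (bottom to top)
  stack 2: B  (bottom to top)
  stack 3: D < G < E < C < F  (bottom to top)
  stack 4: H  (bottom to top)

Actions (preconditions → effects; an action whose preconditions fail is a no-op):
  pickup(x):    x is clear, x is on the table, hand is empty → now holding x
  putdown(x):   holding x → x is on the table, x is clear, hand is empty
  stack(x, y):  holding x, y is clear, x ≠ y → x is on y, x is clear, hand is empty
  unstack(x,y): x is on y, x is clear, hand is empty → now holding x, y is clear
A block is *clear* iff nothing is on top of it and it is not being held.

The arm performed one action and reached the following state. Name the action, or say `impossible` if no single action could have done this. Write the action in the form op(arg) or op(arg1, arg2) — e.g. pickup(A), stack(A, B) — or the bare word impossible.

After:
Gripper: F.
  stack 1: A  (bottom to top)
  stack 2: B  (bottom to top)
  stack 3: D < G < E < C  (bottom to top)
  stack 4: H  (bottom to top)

target: towers=[A; B; D/G/E/C; H] holding=F
         pickup(A) → towers=[B; D/G/E/C/F; H] holding=A
         pickup(H) → towers=[A; B; D/G/E/C/F] holding=H
         pickup(B) → towers=[A; D/G/E/C/F; H] holding=B
     unstack(F, C) → towers=[A; B; D/G/E/C; H] holding=F  ← match

unstack(F, C)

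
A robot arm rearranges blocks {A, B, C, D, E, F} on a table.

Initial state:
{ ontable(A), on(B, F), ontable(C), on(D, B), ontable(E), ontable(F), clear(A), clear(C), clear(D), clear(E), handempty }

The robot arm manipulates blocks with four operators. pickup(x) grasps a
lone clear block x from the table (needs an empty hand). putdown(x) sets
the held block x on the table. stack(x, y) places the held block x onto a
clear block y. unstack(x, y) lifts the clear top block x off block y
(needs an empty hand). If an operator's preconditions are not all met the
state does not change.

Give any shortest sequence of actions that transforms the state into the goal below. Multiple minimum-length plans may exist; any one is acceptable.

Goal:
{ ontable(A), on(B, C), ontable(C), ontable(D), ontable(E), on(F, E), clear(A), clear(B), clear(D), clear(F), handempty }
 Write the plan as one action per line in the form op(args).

step 1 (unstack(D, B)): towers=[A; C; E; F/B] holding=D
step 2 (putdown(D)): towers=[A; C; D; E; F/B] holding=-
step 3 (unstack(B, F)): towers=[A; C; D; E; F] holding=B
step 4 (stack(B, C)): towers=[A; C/B; D; E; F] holding=-
step 5 (pickup(F)): towers=[A; C/B; D; E] holding=F
step 6 (stack(F, E)): towers=[A; C/B; D; E/F] holding=-
goal check: towers=[A; C/B; D; E/F] holding=- — reached (length 6, optimal by BFS)

unstack(D, B)
putdown(D)
unstack(B, F)
stack(B, C)
pickup(F)
stack(F, E)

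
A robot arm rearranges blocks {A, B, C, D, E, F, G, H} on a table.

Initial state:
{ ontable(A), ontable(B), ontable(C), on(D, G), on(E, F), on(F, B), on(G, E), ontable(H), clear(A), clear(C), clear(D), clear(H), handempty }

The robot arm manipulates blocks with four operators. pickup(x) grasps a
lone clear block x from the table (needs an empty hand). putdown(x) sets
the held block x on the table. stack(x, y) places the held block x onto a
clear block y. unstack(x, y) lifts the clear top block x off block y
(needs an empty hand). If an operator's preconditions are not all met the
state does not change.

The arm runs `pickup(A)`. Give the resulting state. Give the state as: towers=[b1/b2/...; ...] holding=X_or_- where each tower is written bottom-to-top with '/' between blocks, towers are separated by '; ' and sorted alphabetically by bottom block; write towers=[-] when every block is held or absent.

towers=[B/F/E/G/D; C; H] holding=A

before: towers=[A; B/F/E/G/D; C; H] holding=-
pre[pickup(A)]: clear(A) ok, ontable(A) ok, handempty ok
all met → apply pickup(A)
after:  towers=[B/F/E/G/D; C; H] holding=A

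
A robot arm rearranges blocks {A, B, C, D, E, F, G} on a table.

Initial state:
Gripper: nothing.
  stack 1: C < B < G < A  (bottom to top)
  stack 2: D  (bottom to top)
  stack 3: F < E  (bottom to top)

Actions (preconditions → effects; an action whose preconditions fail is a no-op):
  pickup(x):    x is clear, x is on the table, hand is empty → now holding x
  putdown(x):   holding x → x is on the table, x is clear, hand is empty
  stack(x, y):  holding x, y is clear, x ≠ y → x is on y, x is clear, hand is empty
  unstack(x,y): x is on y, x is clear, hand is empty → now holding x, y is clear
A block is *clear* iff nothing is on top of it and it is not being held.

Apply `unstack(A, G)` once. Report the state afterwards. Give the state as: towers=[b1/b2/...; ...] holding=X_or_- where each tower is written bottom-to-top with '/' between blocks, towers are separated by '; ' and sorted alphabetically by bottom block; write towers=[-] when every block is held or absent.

towers=[C/B/G; D; F/E] holding=A

before: towers=[C/B/G/A; D; F/E] holding=-
pre[unstack(A, G)]: on(A,G) yes, clear(A) yes, handempty yes
all met → apply unstack(A, G)
after:  towers=[C/B/G; D; F/E] holding=A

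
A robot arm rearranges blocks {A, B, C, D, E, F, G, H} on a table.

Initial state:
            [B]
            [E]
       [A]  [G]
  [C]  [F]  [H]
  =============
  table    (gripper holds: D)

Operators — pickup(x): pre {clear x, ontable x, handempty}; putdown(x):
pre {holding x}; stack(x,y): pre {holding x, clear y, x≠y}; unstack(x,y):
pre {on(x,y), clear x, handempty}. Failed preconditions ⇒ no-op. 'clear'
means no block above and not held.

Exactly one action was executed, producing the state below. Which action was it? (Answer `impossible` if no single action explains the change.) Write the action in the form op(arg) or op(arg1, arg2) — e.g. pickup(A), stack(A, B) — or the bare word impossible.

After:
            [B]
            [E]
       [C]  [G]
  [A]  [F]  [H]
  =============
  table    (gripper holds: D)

impossible

target: towers=[A; F/C; H/G/E/B] holding=D
        putdown(D) → towers=[C; D; F/A; H/G/E/B] holding=-
       stack(D, A) → towers=[C; F/A/D; H/G/E/B] holding=-
       stack(D, B) → towers=[C; F/A; H/G/E/B/D] holding=-
       stack(D, C) → towers=[C/D; F/A; H/G/E/B] holding=-
none of the 4 applicable actions match → impossible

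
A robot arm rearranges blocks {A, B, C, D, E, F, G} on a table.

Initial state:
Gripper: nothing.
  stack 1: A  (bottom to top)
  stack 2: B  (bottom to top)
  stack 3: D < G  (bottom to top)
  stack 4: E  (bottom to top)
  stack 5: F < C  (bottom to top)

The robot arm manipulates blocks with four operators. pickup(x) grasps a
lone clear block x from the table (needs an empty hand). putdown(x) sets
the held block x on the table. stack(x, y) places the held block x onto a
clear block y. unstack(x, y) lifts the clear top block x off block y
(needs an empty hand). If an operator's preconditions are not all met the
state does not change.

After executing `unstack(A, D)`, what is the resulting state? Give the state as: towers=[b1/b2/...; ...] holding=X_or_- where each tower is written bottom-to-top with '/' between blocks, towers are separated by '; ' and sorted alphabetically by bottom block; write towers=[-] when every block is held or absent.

towers=[A; B; D/G; E; F/C] holding=-

before: towers=[A; B; D/G; E; F/C] holding=-
pre[unstack(A, D)]: on(A,D) fail, clear(A) ok, handempty ok
on(A,D) unmet → unstack(A, D) is a no-op
after:  towers=[A; B; D/G; E; F/C] holding=-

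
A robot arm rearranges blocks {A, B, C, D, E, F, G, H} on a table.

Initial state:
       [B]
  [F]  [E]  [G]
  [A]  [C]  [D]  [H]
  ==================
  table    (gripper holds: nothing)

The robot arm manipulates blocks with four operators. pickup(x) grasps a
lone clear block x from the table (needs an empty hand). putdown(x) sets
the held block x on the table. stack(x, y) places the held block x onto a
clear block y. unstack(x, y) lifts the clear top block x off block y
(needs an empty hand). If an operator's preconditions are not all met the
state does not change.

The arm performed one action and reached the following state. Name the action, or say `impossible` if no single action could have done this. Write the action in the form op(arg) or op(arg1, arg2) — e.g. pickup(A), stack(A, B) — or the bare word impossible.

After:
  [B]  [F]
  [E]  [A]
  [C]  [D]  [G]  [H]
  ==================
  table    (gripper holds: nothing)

impossible

target: towers=[C/E/B; D/A/F; G; H] holding=-
     unstack(G, D) → towers=[A/F; C/E/B; D; H] holding=G
         pickup(H) → towers=[A/F; C/E/B; D/G] holding=H
     unstack(B, E) → towers=[A/F; C/E; D/G; H] holding=B
     unstack(F, A) → towers=[A; C/E/B; D/G; H] holding=F
none of the 4 applicable actions match → impossible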